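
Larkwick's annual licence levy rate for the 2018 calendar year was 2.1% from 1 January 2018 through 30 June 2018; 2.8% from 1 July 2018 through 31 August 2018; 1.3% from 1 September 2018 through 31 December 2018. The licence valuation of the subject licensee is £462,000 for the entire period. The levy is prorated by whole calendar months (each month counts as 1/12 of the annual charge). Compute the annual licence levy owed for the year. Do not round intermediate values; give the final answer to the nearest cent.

£9,009.00

1 January – 30 June 2018: 6 months at 2.1% → £462,000 × 2.1% × 6/12 = £4,851.0000
1 July – 31 August 2018: 2 months at 2.8% → £462,000 × 2.8% × 2/12 = £2,156.0000
1 September – 31 December 2018: 4 months at 1.3% → £462,000 × 1.3% × 4/12 = £2,002.0000
Total = £9,009.0000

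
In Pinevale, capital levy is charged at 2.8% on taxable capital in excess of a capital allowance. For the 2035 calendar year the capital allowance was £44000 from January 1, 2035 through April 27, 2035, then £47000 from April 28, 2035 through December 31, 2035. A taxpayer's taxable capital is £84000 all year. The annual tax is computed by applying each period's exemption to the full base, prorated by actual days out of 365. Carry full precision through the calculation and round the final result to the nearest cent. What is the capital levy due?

January 1 – April 27, 2035: 117 days, exemption £44000 → (£84000 − £44000) × 2.8% × 117/365 = £359.0137
April 28 – December 31, 2035: 248 days, exemption £47000 → (£84000 − £47000) × 2.8% × 248/365 = £703.9123
Total = £1062.9260

£1062.93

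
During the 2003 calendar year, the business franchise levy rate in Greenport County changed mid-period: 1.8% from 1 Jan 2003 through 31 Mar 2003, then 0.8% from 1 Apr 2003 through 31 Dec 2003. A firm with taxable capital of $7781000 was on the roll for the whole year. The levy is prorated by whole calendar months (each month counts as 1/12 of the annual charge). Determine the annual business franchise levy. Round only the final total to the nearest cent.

1 Jan – 31 Mar 2003: 3 months at 1.8% → $7781000 × 1.8% × 3/12 = $35014.5000
1 Apr – 31 Dec 2003: 9 months at 0.8% → $7781000 × 0.8% × 9/12 = $46686.0000
Total = $81700.5000

$81700.50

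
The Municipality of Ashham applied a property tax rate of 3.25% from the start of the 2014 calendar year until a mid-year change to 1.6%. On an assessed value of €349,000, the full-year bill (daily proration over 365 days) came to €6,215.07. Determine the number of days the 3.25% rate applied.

40 days

Let d = days at the first rate; then 365 − d days at the second rate.
€349,000 × [3.25%·d + 1.6%·(365−d)] / 365 = €6,215.07
Solving gives d = 40, so the new rate took effect on 10 Feb 2014.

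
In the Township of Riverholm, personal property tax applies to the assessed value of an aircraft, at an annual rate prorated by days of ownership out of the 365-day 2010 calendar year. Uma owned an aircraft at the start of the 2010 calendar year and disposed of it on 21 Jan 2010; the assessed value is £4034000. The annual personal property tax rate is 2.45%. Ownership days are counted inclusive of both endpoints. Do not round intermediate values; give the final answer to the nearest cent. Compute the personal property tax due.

Days held (1 Jan – 21 Jan 2010): 21 out of 365
Tax = £4034000 × 2.45% × 21/365 = £5686.2822

£5686.28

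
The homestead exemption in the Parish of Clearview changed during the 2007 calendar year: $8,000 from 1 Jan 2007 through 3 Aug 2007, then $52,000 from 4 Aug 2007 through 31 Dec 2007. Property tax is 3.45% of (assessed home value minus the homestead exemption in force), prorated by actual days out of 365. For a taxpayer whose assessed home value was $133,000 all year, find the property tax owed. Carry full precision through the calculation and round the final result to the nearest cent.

1 Jan – 3 Aug 2007: 215 days, exemption $8,000 → ($133,000 − $8,000) × 3.45% × 215/365 = $2,540.2397
4 Aug – 31 Dec 2007: 150 days, exemption $52,000 → ($133,000 − $52,000) × 3.45% × 150/365 = $1,148.4247
Total = $3,688.6644

$3,688.66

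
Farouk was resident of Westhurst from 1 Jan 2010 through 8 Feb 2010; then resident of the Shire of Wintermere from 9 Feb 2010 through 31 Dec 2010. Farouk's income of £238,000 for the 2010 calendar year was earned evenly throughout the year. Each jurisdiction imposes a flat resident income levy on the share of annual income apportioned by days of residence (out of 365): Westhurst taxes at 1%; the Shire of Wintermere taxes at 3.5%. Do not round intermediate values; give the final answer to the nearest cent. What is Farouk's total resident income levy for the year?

£7,694.25

Westhurst, 1 Jan – 8 Feb 2010: 39 days → £238,000 × 1% × 39/365 = £254.3014
The Shire of Wintermere, 9 Feb – 31 Dec 2010: 326 days → £238,000 × 3.5% × 326/365 = £7,439.9452
Total = £7,694.2466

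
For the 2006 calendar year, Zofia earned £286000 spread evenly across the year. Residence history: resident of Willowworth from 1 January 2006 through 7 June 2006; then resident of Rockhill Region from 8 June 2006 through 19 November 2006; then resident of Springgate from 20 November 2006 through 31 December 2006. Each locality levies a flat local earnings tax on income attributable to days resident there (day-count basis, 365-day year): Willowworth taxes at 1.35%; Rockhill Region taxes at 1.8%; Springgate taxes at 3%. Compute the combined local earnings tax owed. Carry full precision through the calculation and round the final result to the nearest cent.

Willowworth, 1 January – 7 June 2006: 158 days → £286000 × 1.35% × 158/365 = £1671.3370
Rockhill Region, 8 June – 19 November 2006: 165 days → £286000 × 1.8% × 165/365 = £2327.1781
Springgate, 20 November – 31 December 2006: 42 days → £286000 × 3% × 42/365 = £987.2877
Total = £4985.8027

£4985.80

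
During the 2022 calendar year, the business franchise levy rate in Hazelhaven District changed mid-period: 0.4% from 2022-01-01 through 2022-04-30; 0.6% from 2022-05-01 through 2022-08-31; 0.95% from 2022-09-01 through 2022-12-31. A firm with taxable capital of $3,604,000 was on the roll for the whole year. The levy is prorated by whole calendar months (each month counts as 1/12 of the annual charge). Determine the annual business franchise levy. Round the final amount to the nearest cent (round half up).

$23,426.00

2022-01-01 to 2022-04-30: 4 months at 0.4% → $3,604,000 × 0.4% × 4/12 = $4,805.3333
2022-05-01 to 2022-08-31: 4 months at 0.6% → $3,604,000 × 0.6% × 4/12 = $7,208.0000
2022-09-01 to 2022-12-31: 4 months at 0.95% → $3,604,000 × 0.95% × 4/12 = $11,412.6667
Total = $23,426.0000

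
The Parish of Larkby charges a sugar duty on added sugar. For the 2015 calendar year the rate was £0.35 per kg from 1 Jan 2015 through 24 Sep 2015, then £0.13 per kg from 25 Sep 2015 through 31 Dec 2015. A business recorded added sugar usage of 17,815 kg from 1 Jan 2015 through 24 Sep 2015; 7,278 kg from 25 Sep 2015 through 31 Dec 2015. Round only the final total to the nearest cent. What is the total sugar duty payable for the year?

£7181.39

1 Jan – 24 Sep 2015: 17,815 kg at £0.35/kg → £6235.25
25 Sep – 31 Dec 2015: 7,278 kg at £0.13/kg → £946.14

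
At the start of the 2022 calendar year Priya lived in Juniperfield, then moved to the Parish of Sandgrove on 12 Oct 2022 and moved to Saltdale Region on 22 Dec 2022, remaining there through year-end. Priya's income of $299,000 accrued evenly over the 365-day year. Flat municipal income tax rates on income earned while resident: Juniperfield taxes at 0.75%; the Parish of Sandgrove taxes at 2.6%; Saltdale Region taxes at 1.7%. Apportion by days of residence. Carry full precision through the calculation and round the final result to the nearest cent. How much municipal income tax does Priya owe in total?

Juniperfield, 1 Jan – 11 Oct 2022: 284 days → $299,000 × 0.75% × 284/365 = $1,744.8493
The Parish of Sandgrove, 12 Oct – 21 Dec 2022: 71 days → $299,000 × 2.6% × 71/365 = $1,512.2027
Saltdale Region, 22 Dec – 31 Dec 2022: 10 days → $299,000 × 1.7% × 10/365 = $139.2603
Total = $3,396.3123

$3,396.31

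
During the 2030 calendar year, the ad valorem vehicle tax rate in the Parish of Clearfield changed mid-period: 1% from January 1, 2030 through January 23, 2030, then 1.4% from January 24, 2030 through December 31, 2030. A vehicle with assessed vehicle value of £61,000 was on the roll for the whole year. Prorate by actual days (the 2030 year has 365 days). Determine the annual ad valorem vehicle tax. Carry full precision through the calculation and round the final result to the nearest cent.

£838.62

January 1 – January 23, 2030: 23 days at 1% → £61,000 × 1% × 23/365 = £38.4384
January 24 – December 31, 2030: 342 days at 1.4% → £61,000 × 1.4% × 342/365 = £800.1863
Total = £838.6247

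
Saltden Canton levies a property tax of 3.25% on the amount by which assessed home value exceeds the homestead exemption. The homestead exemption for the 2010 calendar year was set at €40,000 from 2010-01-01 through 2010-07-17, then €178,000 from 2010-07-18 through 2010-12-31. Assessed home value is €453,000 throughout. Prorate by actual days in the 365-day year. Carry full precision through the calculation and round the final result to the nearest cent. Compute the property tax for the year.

€11,370.46

2010-01-01 to 2010-07-17: 198 days, exemption €40,000 → (€453,000 − €40,000) × 3.25% × 198/365 = €7,281.2466
2010-07-18 to 2010-12-31: 167 days, exemption €178,000 → (€453,000 − €178,000) × 3.25% × 167/365 = €4,089.2123
Total = €11,370.4589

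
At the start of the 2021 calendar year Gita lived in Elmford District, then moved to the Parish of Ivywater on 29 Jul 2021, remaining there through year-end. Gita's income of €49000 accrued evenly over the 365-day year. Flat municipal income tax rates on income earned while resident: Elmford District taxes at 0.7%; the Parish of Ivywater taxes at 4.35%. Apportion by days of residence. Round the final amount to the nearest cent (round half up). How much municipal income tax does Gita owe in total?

€1107.40

Elmford District, 1 Jan – 28 Jul 2021: 209 days → €49000 × 0.7% × 209/365 = €196.4027
The Parish of Ivywater, 29 Jul – 31 Dec 2021: 156 days → €49000 × 4.35% × 156/365 = €910.9973
Total = €1107.4000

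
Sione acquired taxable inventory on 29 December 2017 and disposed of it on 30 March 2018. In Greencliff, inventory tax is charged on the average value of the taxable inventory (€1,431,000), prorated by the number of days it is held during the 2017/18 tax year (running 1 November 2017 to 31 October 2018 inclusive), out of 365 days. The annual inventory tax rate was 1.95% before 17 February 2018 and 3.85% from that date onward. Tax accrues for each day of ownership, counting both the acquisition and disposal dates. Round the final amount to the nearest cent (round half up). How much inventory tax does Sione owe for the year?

29 December 2017 – 16 February 2018: 50 days at 1.95% → €1,431,000 × 1.95% × 50/365 = €3,822.5342
17 February – 30 March 2018: 42 days at 3.85% → €1,431,000 × 3.85% × 42/365 = €6,339.5260
Total = €10,162.0603

€10,162.06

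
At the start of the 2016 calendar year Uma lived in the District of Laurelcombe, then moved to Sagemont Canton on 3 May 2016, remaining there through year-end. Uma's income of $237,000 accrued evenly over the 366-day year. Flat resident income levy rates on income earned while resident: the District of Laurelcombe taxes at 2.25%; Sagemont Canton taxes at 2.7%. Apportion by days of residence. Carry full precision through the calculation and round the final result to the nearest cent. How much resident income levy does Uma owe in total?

$6,040.59

The District of Laurelcombe, 1 January – 2 May 2016: 123 days → $237,000 × 2.25% × 123/366 = $1,792.0697
Sagemont Canton, 3 May – 31 December 2016: 243 days → $237,000 × 2.7% × 243/366 = $4,248.5164
Total = $6,040.5861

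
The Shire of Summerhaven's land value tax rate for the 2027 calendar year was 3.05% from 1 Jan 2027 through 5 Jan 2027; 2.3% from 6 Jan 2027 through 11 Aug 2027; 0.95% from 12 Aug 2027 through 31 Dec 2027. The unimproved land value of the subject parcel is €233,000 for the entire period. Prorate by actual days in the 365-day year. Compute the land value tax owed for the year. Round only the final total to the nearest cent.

1 Jan – 5 Jan 2027: 5 days at 3.05% → €233,000 × 3.05% × 5/365 = €97.3493
6 Jan – 11 Aug 2027: 218 days at 2.3% → €233,000 × 2.3% × 218/365 = €3,200.7178
12 Aug – 31 Dec 2027: 142 days at 0.95% → €233,000 × 0.95% × 142/365 = €861.1425
Total = €4,159.2096

€4,159.21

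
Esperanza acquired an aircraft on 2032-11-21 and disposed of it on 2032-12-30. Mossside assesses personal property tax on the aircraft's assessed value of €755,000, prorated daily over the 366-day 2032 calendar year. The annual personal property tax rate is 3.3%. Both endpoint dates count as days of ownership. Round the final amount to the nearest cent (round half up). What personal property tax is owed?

Days held (2032-11-21 to 2032-12-30): 40 out of 366
Tax = €755,000 × 3.3% × 40/366 = €2,722.9508

€2,722.95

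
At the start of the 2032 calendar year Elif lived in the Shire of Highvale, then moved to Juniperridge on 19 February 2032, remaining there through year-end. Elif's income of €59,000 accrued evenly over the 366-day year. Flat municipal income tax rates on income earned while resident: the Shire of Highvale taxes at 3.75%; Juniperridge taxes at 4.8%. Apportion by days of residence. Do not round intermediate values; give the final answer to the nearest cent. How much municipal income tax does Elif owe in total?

€2,749.06

The Shire of Highvale, 1 January – 18 February 2032: 49 days → €59,000 × 3.75% × 49/366 = €296.2090
Juniperridge, 19 February – 31 December 2032: 317 days → €59,000 × 4.8% × 317/366 = €2,452.8525
Total = €2,749.0615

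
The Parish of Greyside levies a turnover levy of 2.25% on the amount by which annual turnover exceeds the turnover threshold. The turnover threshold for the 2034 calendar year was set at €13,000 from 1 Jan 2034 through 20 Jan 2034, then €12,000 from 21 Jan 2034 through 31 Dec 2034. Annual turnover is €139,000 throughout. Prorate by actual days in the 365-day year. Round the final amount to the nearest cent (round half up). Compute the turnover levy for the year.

€2,856.27

1 Jan – 20 Jan 2034: 20 days, exemption €13,000 → (€139,000 − €13,000) × 2.25% × 20/365 = €155.3425
21 Jan – 31 Dec 2034: 345 days, exemption €12,000 → (€139,000 − €12,000) × 2.25% × 345/365 = €2,700.9247
Total = €2,856.2671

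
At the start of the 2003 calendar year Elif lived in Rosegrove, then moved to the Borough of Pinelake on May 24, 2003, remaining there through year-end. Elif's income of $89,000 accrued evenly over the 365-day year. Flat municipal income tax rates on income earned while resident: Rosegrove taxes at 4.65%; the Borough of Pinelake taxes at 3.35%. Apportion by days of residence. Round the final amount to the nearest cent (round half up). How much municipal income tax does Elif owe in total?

Rosegrove, January 1 – May 23, 2003: 143 days → $89,000 × 4.65% × 143/365 = $1,621.3849
The Borough of Pinelake, May 24 – December 31, 2003: 222 days → $89,000 × 3.35% × 222/365 = $1,813.4055
Total = $3,434.7904

$3,434.79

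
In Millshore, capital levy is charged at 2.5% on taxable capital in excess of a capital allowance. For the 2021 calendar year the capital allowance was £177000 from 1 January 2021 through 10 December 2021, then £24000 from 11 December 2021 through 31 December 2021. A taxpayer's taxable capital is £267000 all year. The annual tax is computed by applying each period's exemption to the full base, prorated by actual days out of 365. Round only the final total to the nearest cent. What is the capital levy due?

1 January – 10 December 2021: 344 days, exemption £177000 → (£267000 − £177000) × 2.5% × 344/365 = £2120.5479
11 December – 31 December 2021: 21 days, exemption £24000 → (£267000 − £24000) × 2.5% × 21/365 = £349.5205
Total = £2470.0685

£2470.07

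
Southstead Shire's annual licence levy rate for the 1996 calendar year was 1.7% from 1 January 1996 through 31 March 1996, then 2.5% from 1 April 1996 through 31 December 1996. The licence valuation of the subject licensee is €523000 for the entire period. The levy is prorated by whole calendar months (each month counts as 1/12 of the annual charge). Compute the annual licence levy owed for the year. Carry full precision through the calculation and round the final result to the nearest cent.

€12029.00

1 January – 31 March 1996: 3 months at 1.7% → €523000 × 1.7% × 3/12 = €2222.7500
1 April – 31 December 1996: 9 months at 2.5% → €523000 × 2.5% × 9/12 = €9806.2500
Total = €12029.0000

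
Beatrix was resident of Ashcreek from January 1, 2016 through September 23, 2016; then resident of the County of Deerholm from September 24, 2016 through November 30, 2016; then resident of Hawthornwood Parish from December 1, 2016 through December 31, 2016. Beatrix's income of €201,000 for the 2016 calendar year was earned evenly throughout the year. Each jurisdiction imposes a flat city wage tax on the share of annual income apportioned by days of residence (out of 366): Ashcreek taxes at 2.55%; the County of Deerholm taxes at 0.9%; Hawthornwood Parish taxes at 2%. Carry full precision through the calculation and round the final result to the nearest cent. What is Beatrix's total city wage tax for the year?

€4,415.68

Ashcreek, January 1 – September 23, 2016: 267 days → €201,000 × 2.55% × 267/366 = €3,739.0943
The County of Deerholm, September 24 – November 30, 2016: 68 days → €201,000 × 0.9% × 68/366 = €336.0984
Hawthornwood Parish, December 1 – December 31, 2016: 31 days → €201,000 × 2% × 31/366 = €340.4918
Total = €4,415.6844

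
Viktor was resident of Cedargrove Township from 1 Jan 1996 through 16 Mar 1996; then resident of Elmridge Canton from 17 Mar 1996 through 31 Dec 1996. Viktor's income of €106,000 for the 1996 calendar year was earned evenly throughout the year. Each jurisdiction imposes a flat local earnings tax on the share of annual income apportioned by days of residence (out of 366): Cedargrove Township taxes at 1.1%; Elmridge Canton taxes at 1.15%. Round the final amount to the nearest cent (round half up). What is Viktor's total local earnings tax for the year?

€1,207.99

Cedargrove Township, 1 Jan – 16 Mar 1996: 76 days → €106,000 × 1.1% × 76/366 = €242.1202
Elmridge Canton, 17 Mar – 31 Dec 1996: 290 days → €106,000 × 1.15% × 290/366 = €965.8743
Total = €1,207.9945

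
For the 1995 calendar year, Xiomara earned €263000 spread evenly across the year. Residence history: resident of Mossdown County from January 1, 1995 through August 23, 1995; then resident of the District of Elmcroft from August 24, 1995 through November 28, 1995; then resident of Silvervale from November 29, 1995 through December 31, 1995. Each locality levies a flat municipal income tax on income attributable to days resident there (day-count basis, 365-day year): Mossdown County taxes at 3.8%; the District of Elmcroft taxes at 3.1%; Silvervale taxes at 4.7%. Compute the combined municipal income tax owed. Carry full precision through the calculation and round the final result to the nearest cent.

Mossdown County, January 1 – August 23, 1995: 235 days → €263000 × 3.8% × 235/365 = €6434.4932
The District of Elmcroft, August 24 – November 28, 1995: 97 days → €263000 × 3.1% × 97/365 = €2166.6877
Silvervale, November 29 – December 31, 1995: 33 days → €263000 × 4.7% × 33/365 = €1117.5699
Total = €9718.7507

€9718.75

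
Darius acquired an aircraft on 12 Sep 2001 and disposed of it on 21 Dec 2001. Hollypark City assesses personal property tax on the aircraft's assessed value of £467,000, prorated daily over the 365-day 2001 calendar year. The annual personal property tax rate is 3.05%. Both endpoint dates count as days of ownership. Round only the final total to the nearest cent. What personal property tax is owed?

£3,941.35

Days held (12 Sep – 21 Dec 2001): 101 out of 365
Tax = £467,000 × 3.05% × 101/365 = £3,941.3521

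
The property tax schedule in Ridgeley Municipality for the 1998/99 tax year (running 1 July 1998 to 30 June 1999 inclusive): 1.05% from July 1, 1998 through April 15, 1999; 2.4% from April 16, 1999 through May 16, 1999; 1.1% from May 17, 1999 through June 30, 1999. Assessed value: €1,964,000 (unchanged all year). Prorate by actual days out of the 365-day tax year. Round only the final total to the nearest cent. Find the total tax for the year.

July 1, 1998 – April 15, 1999: 289 days at 1.05% → €1,964,000 × 1.05% × 289/365 = €16,328.1041
April 16 – May 16, 1999: 31 days at 2.4% → €1,964,000 × 2.4% × 31/365 = €4,003.3315
May 17 – June 30, 1999: 45 days at 1.1% → €1,964,000 × 1.1% × 45/365 = €2,663.5068
Total = €22,994.9425

€22,994.94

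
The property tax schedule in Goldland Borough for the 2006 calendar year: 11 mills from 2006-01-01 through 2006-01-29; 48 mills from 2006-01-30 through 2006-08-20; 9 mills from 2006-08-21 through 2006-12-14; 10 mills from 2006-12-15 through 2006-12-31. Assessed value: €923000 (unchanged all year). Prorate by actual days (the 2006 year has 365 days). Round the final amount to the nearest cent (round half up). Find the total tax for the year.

2006-01-01 to 2006-01-29: 29 days at 11 mills → €923000 × 1.1% × 29/365 = €806.6767
2006-01-30 to 2006-08-20: 203 days at 48 mills → €923000 × 4.8% × 203/365 = €24640.3068
2006-08-21 to 2006-12-14: 116 days at 9 mills → €923000 × 0.9% × 116/365 = €2640.0329
2006-12-15 to 2006-12-31: 17 days at 10 mills → €923000 × 1% × 17/365 = €429.8904
Total = €28516.9068

€28516.91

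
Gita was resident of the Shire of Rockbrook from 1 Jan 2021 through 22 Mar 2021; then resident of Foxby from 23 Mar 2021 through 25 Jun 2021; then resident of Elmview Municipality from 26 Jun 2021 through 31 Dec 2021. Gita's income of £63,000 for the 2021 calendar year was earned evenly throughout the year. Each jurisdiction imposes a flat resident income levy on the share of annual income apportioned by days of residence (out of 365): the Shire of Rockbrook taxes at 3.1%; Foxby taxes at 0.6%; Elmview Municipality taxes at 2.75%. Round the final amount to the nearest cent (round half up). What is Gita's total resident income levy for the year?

£1,428.89

The Shire of Rockbrook, 1 Jan – 22 Mar 2021: 81 days → £63,000 × 3.1% × 81/365 = £433.4055
Foxby, 23 Mar – 25 Jun 2021: 95 days → £63,000 × 0.6% × 95/365 = £98.3836
Elmview Municipality, 26 Jun – 31 Dec 2021: 189 days → £63,000 × 2.75% × 189/365 = £897.1027
Total = £1,428.8918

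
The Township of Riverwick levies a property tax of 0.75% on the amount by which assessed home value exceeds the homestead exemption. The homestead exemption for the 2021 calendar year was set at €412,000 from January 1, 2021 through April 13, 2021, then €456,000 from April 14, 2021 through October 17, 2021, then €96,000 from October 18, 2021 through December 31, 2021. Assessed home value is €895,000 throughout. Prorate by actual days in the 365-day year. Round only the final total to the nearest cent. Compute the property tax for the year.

€3,940.42

January 1 – April 13, 2021: 103 days, exemption €412,000 → (€895,000 − €412,000) × 0.75% × 103/365 = €1,022.2397
April 14 – October 17, 2021: 187 days, exemption €456,000 → (€895,000 − €456,000) × 0.75% × 187/365 = €1,686.8425
October 18 – December 31, 2021: 75 days, exemption €96,000 → (€895,000 − €96,000) × 0.75% × 75/365 = €1,231.3356
Total = €3,940.4178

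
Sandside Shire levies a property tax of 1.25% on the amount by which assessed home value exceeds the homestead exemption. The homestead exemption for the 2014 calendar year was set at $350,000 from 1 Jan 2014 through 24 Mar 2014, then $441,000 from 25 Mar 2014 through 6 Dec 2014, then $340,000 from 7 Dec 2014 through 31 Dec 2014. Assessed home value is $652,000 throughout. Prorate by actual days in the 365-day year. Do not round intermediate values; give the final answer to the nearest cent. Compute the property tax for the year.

1 Jan – 24 Mar 2014: 83 days, exemption $350,000 → ($652,000 − $350,000) × 1.25% × 83/365 = $858.4247
25 Mar – 6 Dec 2014: 257 days, exemption $441,000 → ($652,000 − $441,000) × 1.25% × 257/365 = $1,857.0890
7 Dec – 31 Dec 2014: 25 days, exemption $340,000 → ($652,000 − $340,000) × 1.25% × 25/365 = $267.1233
Total = $2,982.6370

$2,982.64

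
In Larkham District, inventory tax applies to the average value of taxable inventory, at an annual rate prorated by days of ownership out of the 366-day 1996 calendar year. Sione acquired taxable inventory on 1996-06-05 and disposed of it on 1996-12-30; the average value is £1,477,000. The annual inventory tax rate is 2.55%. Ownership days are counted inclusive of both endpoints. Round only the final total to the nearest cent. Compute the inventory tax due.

Days held (1996-06-05 to 1996-12-30): 209 out of 366
Tax = £1,477,000 × 2.55% × 209/366 = £21,507.2992

£21,507.30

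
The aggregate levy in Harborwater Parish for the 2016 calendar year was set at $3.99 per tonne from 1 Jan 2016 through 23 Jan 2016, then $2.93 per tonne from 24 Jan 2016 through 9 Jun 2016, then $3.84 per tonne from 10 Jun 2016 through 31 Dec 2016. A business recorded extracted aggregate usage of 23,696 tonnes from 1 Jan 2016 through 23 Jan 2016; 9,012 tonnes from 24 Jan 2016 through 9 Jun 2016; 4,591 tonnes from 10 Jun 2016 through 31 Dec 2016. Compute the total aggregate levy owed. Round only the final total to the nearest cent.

1 Jan – 23 Jan 2016: 23,696 tonnes at $3.99/tonne → $94,547.04
24 Jan – 9 Jun 2016: 9,012 tonnes at $2.93/tonne → $26,405.16
10 Jun – 31 Dec 2016: 4,591 tonnes at $3.84/tonne → $17,629.44

$138,581.64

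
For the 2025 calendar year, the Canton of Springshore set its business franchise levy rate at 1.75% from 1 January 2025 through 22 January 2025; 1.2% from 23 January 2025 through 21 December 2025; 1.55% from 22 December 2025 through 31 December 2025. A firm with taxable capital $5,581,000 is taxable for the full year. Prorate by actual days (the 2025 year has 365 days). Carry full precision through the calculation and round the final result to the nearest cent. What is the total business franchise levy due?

1 January – 22 January 2025: 22 days at 1.75% → $5,581,000 × 1.75% × 22/365 = $5,886.8082
23 January – 21 December 2025: 333 days at 1.2% → $5,581,000 × 1.2% × 333/365 = $61,100.4822
22 December – 31 December 2025: 10 days at 1.55% → $5,581,000 × 1.55% × 10/365 = $2,370.0137
Total = $69,357.3041

$69,357.30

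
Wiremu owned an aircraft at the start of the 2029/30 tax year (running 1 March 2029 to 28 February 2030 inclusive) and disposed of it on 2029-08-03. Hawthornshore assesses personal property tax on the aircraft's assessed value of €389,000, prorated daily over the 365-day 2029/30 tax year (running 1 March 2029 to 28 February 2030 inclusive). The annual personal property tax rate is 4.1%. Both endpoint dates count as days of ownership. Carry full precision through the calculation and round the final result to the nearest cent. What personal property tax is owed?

€6,816.56

Days held (2029-03-01 to 2029-08-03): 156 out of 365
Tax = €389,000 × 4.1% × 156/365 = €6,816.5589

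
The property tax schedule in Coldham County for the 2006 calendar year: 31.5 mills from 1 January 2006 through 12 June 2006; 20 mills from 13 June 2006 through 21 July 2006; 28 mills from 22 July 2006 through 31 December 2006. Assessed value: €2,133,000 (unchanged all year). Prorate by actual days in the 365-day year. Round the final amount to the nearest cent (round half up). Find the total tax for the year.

€61,234.63

1 January – 12 June 2006: 163 days at 31.5 mills → €2,133,000 × 3.15% × 163/365 = €30,005.1740
13 June – 21 July 2006: 39 days at 20 mills → €2,133,000 × 2% × 39/365 = €4,558.1918
22 July – 31 December 2006: 163 days at 28 mills → €2,133,000 × 2.8% × 163/365 = €26,671.2658
Total = €61,234.6315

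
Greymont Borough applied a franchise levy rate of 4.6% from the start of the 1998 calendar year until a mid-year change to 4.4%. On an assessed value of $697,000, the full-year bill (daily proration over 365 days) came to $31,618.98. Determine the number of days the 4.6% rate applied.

Let d = days at the first rate; then 365 − d days at the second rate.
$697,000 × [4.6%·d + 4.4%·(365−d)] / 365 = $31,618.98
Solving gives d = 249, so the new rate took effect on September 7, 1998.

249 days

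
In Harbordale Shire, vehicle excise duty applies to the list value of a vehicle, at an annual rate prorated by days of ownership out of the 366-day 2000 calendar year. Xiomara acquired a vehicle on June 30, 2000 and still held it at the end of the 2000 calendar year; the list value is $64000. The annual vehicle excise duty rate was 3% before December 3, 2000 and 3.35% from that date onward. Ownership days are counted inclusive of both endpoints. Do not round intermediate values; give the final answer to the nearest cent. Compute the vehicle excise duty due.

June 30 – December 2, 2000: 156 days at 3% → $64000 × 3% × 156/366 = $818.3607
December 3 – December 31, 2000: 29 days at 3.35% → $64000 × 3.35% × 29/366 = $169.8798
Total = $988.2404

$988.24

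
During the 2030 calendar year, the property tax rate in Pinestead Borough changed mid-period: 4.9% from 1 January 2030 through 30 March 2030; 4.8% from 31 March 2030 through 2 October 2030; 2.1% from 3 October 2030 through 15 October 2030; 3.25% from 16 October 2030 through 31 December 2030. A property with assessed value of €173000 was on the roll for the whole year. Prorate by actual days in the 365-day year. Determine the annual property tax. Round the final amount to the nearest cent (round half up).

1 January – 30 March 2030: 89 days at 4.9% → €173000 × 4.9% × 89/365 = €2066.9945
31 March – 2 October 2030: 186 days at 4.8% → €173000 × 4.8% × 186/365 = €4231.6274
3 October – 15 October 2030: 13 days at 2.1% → €173000 × 2.1% × 13/365 = €129.3945
16 October – 31 December 2030: 77 days at 3.25% → €173000 × 3.25% × 77/365 = €1186.1164
Total = €7614.1329

€7614.13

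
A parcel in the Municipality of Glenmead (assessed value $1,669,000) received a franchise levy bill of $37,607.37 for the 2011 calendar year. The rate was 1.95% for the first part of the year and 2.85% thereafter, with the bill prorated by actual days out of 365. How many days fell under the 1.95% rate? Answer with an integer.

242 days

Let d = days at the first rate; then 365 − d days at the second rate.
$1,669,000 × [1.95%·d + 2.85%·(365−d)] / 365 = $37,607.37
Solving gives d = 242, so the new rate took effect on 31 Aug 2011.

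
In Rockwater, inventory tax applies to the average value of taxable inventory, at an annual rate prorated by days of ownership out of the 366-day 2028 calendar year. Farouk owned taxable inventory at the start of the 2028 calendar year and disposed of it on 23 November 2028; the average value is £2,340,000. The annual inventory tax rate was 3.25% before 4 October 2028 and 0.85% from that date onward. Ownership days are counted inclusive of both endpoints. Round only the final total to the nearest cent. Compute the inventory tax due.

£60,328.52

1 January – 3 October 2028: 277 days at 3.25% → £2,340,000 × 3.25% × 277/366 = £57,556.9672
4 October – 23 November 2028: 51 days at 0.85% → £2,340,000 × 0.85% × 51/366 = £2,771.5574
Total = £60,328.5246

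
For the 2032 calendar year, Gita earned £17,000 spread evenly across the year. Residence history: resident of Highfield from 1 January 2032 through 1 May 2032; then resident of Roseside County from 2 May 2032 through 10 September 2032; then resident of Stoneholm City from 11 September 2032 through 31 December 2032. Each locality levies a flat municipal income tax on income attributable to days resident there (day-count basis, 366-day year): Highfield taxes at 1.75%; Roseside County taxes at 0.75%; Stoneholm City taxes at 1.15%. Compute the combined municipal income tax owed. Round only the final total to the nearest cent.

£204.98

Highfield, 1 January – 1 May 2032: 122 days → £17,000 × 1.75% × 122/366 = £99.1667
Roseside County, 2 May – 10 September 2032: 132 days → £17,000 × 0.75% × 132/366 = £45.9836
Stoneholm City, 11 September – 31 December 2032: 112 days → £17,000 × 1.15% × 112/366 = £59.8251
Total = £204.9754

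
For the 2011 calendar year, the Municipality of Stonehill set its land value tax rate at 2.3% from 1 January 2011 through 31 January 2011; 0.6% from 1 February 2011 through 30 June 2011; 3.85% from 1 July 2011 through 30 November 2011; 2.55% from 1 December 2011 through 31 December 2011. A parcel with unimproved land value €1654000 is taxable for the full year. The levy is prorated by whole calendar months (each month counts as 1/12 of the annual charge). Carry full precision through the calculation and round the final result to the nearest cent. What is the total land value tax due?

1 January – 31 January 2011: 1 month at 2.3% → €1654000 × 2.3% × 1/12 = €3170.1667
1 February – 30 June 2011: 5 months at 0.6% → €1654000 × 0.6% × 5/12 = €4135.0000
1 July – 30 November 2011: 5 months at 3.85% → €1654000 × 3.85% × 5/12 = €26532.9167
1 December – 31 December 2011: 1 month at 2.55% → €1654000 × 2.55% × 1/12 = €3514.7500
Total = €37352.8333

€37352.83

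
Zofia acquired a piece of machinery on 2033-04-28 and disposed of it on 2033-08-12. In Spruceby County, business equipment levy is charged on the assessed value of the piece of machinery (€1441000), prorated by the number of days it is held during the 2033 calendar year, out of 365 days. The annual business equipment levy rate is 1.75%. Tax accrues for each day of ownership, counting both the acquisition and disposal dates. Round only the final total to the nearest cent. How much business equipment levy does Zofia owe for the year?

Days held (2033-04-28 to 2033-08-12): 107 out of 365
Tax = €1441000 × 1.75% × 107/365 = €7392.5274

€7392.53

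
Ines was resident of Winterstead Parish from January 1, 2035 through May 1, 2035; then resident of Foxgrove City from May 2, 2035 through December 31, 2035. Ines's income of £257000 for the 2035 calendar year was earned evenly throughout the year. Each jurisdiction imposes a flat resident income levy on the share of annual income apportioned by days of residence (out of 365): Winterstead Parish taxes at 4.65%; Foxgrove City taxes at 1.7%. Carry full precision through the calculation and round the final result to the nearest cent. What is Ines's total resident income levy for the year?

£6882.32

Winterstead Parish, January 1 – May 1, 2035: 121 days → £257000 × 4.65% × 121/365 = £3961.6726
Foxgrove City, May 2 – December 31, 2035: 244 days → £257000 × 1.7% × 244/365 = £2920.6466
Total = £6882.3192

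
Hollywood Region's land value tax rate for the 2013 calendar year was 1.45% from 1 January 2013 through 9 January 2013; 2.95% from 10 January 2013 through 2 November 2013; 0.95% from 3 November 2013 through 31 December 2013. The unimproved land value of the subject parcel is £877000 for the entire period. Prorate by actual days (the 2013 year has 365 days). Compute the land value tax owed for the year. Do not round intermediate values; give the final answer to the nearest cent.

1 January – 9 January 2013: 9 days at 1.45% → £877000 × 1.45% × 9/365 = £313.5575
10 January – 2 November 2013: 297 days at 2.95% → £877000 × 2.95% × 297/365 = £21051.6041
3 November – 31 December 2013: 59 days at 0.95% → £877000 × 0.95% × 59/365 = £1346.7356
Total = £22711.8973

£22711.90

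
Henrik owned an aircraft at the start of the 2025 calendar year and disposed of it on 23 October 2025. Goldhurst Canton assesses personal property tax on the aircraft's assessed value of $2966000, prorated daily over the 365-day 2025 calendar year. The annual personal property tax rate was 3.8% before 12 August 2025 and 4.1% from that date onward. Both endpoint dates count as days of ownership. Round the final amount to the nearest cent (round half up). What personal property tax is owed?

$93181.16

1 January – 11 August 2025: 223 days at 3.8% → $2966000 × 3.8% × 223/365 = $68859.9562
12 August – 23 October 2025: 73 days at 4.1% → $2966000 × 4.1% × 73/365 = $24321.2000
Total = $93181.1562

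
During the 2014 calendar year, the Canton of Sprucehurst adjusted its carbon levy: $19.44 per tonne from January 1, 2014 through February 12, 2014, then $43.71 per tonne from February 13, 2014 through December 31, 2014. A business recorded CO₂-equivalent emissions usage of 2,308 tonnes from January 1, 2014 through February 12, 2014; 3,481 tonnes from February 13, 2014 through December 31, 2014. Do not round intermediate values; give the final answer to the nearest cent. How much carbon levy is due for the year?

January 1 – February 12, 2014: 2,308 tonnes at $19.44/tonne → $44,867.52
February 13 – December 31, 2014: 3,481 tonnes at $43.71/tonne → $152,154.51

$197,022.03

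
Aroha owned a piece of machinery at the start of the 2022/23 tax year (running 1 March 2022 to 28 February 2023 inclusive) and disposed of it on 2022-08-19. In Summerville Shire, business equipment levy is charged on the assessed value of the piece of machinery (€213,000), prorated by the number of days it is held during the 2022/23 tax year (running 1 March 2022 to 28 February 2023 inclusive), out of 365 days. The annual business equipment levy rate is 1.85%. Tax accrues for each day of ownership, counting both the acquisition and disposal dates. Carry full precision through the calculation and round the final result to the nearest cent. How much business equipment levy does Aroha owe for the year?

€1,856.89

Days held (2022-03-01 to 2022-08-19): 172 out of 365
Tax = €213,000 × 1.85% × 172/365 = €1,856.8932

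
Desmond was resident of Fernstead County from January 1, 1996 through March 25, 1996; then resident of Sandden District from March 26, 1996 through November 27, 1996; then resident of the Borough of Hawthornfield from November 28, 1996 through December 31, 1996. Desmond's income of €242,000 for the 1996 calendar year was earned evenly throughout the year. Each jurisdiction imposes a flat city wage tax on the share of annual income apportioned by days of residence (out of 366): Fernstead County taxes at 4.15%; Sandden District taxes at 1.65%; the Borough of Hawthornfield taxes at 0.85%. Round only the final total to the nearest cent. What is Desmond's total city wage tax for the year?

Fernstead County, January 1 – March 25, 1996: 85 days → €242,000 × 4.15% × 85/366 = €2,332.3907
Sandden District, March 26 – November 27, 1996: 247 days → €242,000 × 1.65% × 247/366 = €2,694.7295
The Borough of Hawthornfield, November 28 – December 31, 1996: 34 days → €242,000 × 0.85% × 34/366 = €191.0874
Total = €5,218.2077

€5,218.21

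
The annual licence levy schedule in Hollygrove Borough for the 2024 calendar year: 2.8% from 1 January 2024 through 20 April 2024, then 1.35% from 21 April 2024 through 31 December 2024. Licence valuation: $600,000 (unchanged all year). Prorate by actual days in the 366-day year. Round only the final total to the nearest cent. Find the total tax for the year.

$10,738.52

1 January – 20 April 2024: 111 days at 2.8% → $600,000 × 2.8% × 111/366 = $5,095.0820
21 April – 31 December 2024: 255 days at 1.35% → $600,000 × 1.35% × 255/366 = $5,643.4426
Total = $10,738.5246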